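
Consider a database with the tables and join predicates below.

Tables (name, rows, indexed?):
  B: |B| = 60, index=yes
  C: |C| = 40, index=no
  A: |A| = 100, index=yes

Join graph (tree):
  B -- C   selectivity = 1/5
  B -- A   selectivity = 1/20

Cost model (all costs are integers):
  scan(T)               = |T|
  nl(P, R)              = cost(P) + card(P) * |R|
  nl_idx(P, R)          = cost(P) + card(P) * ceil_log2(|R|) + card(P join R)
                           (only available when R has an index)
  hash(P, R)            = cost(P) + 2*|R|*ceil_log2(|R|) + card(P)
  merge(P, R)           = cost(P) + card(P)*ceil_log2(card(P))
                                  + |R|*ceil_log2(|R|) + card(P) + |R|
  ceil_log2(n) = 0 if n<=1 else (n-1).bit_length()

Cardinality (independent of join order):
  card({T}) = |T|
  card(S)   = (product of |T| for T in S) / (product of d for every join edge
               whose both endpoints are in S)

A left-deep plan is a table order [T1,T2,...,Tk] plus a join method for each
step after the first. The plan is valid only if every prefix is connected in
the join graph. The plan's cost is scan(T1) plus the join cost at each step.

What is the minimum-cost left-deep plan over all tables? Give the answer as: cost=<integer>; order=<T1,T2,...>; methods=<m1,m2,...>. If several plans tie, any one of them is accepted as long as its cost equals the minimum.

cost=1560; order=B,A,C; methods=nl_idx,hash

Selinger DP (subsets sized 1..n):
  {B}: scan cost=60, card=60
  {C}: scan cost=40, card=40
  {A}: scan cost=100, card=100
  {BC}: card=480; try (C,hash)→600, (B,merge)→740, (C,merge)→760, (B,nl_idx)→760, (B,hash)→800, (B,nl)→2440 …(+1); best=600 via (C,hash)
  {AB}: card=300; try (A,nl_idx)→780, (B,hash)→920, (B,nl_idx)→1000, (A,merge)→1280, (B,merge)→1320, (A,hash)→1520 …(+2); best=780 via (A,nl_idx)
  {ABC}: card=2400; try (C,hash)→1560, (A,hash)→2480, (C,merge)→4060, (A,merge)→6200, (A,nl_idx)→6360, (C,nl)→12780 …(+1); best=1560 via (C,hash)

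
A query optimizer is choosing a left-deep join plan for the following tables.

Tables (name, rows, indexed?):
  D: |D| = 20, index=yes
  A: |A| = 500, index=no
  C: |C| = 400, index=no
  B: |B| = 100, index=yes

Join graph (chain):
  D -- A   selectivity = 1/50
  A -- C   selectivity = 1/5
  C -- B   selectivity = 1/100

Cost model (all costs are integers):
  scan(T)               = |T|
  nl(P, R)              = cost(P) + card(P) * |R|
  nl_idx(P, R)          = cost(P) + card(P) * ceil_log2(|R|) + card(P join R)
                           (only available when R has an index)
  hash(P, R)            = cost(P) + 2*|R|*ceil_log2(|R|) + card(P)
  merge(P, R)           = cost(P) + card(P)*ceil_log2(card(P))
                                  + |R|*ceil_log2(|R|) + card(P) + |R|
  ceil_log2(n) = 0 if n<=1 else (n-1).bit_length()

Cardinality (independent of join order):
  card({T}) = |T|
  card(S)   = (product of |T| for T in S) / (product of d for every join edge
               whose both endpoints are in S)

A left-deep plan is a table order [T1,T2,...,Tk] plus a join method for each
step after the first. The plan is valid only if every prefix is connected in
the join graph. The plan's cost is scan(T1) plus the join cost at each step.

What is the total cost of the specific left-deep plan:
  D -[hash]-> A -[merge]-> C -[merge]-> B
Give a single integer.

255640

step 1: scan D: cost=20, card=20
step 2: join A via hash
    card(P join A) = 20*500/(50) = 200
    cost = 20 + 2*500*9 + 20 = 9040
step 3: join C via merge
    card(P join C) = 200*400/(5) = 16000
    cost = 9040 + 200*8 + 400*9 + 200 + 400 = 14840
step 4: join B via merge
    card(P join B) = 16000*100/(100) = 16000
    cost = 14840 + 16000*14 + 100*7 + 16000 + 100 = 255640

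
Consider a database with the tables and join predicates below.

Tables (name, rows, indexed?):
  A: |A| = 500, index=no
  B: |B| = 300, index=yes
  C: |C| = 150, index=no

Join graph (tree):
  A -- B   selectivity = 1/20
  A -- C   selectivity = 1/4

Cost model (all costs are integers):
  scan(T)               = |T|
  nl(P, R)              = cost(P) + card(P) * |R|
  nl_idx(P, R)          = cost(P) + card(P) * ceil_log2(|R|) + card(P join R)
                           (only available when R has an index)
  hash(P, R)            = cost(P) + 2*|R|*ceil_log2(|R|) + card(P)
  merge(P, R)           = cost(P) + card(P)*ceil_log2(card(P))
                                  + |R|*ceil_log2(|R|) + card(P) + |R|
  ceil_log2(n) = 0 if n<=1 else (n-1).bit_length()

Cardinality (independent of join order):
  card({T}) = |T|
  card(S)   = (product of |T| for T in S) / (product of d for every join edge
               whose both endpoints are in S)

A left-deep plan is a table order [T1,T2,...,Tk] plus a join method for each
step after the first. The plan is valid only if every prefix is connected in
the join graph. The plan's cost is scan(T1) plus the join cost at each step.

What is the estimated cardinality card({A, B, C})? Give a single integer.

Tables in S: A(500), B(300), C(150)
Edges inside S: A-B(d=20), A-C(d=4)
numerator = 500 * 300 * 150 = 22500000
denominator = 20 * 4 = 80
card(S) = 22500000 / 80 = 281250

281250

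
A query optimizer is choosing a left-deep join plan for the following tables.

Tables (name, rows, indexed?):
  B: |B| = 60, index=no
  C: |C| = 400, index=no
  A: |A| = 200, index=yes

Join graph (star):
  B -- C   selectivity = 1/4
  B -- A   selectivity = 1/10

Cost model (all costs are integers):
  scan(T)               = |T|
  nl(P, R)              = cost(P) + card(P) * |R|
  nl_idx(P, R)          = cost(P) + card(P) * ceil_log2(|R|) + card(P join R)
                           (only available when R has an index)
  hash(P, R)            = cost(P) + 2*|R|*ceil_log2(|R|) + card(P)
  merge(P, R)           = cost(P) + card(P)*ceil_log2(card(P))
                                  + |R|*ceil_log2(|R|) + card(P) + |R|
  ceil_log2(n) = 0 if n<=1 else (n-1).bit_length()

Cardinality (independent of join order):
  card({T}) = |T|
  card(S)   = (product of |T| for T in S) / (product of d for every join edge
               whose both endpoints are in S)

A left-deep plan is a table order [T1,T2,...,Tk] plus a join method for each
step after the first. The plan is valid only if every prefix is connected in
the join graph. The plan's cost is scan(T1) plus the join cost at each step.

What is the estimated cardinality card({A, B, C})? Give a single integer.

120000

Tables in S: A(200), B(60), C(400)
Edges inside S: B-C(d=4), B-A(d=10)
numerator = 200 * 60 * 400 = 4800000
denominator = 4 * 10 = 40
card(S) = 4800000 / 40 = 120000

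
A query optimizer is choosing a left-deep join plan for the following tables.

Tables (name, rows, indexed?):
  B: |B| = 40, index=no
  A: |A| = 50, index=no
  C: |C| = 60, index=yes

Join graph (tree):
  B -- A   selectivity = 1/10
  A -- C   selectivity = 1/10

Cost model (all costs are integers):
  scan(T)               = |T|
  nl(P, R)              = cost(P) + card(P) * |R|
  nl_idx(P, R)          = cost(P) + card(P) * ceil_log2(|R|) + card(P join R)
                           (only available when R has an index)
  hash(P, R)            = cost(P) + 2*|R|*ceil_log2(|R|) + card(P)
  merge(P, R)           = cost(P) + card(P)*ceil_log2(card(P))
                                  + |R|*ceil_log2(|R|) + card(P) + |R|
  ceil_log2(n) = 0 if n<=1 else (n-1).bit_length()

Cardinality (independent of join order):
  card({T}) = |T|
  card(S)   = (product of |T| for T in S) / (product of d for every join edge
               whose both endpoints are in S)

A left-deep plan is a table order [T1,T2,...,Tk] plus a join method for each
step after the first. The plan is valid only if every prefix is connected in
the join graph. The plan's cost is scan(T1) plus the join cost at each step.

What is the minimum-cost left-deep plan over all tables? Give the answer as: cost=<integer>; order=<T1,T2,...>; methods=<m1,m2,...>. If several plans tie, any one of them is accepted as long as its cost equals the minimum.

cost=1430; order=A,C,B; methods=nl_idx,hash

Selinger DP (subsets sized 1..n):
  {B}: scan cost=40, card=40
  {A}: scan cost=50, card=50
  {C}: scan cost=60, card=60
  {AB}: card=200; try (B,hash)→580, (A,merge)→670, (B,merge)→680, (A,hash)→680, (A,nl)→2040, (B,nl)→2050; best=580 via (B,hash)
  {AC}: card=300; try (C,nl_idx)→650, (A,hash)→720, (C,hash)→820, (C,merge)→820, (A,merge)→830, (C,nl)→3050 …(+1); best=650 via (C,nl_idx)
  {ABC}: card=1200; try (B,hash)→1430, (C,hash)→1500, (C,merge)→2800, (C,nl_idx)→2980, (B,merge)→3930, (C,nl)→12580 …(+1); best=1430 via (B,hash)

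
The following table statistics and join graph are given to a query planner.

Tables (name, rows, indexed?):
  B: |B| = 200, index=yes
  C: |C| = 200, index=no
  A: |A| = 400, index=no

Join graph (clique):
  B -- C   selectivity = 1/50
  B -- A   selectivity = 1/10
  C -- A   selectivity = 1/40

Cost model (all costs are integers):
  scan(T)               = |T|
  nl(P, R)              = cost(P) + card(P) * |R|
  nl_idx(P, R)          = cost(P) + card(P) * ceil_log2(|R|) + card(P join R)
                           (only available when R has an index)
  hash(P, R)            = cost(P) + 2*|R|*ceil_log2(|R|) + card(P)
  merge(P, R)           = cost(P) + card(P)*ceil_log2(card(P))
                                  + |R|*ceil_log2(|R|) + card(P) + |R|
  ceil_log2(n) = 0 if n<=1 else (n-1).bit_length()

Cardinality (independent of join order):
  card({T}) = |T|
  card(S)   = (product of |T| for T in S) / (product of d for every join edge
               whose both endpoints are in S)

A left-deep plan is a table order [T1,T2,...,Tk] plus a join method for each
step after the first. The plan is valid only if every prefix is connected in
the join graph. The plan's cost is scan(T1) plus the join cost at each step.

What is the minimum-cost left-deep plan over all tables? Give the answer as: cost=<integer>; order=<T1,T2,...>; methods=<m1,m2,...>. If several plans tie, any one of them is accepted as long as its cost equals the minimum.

Selinger DP (subsets sized 1..n):
  {B}: scan cost=200, card=200
  {C}: scan cost=200, card=200
  {A}: scan cost=400, card=400
  {BC}: card=800; try (B,nl_idx)→2600, (C,hash)→3600, (B,hash)→3600, (C,merge)→3800, (B,merge)→3800, (C,nl)→40200 …(+1); best=2600 via (B,nl_idx)
  {AB}: card=8000; try (B,hash)→4000, (A,merge)→6000, (B,merge)→6200, (A,hash)→7600, (B,nl_idx)→11600, (A,nl)→80200 …(+1); best=4000 via (B,hash)
  {AC}: card=2000; try (C,hash)→4000, (A,merge)→6000, (C,merge)→6200, (A,hash)→7600, (A,nl)→80200, (C,nl)→80400; best=4000 via (C,hash)
  {ABC}: card=800; try (B,hash)→9200, (A,hash)→10600, (C,hash)→15200, (A,merge)→15400, (B,nl_idx)→20800, (B,merge)→29800 …(+4); best=9200 via (B,hash)

cost=9200; order=A,C,B; methods=hash,hash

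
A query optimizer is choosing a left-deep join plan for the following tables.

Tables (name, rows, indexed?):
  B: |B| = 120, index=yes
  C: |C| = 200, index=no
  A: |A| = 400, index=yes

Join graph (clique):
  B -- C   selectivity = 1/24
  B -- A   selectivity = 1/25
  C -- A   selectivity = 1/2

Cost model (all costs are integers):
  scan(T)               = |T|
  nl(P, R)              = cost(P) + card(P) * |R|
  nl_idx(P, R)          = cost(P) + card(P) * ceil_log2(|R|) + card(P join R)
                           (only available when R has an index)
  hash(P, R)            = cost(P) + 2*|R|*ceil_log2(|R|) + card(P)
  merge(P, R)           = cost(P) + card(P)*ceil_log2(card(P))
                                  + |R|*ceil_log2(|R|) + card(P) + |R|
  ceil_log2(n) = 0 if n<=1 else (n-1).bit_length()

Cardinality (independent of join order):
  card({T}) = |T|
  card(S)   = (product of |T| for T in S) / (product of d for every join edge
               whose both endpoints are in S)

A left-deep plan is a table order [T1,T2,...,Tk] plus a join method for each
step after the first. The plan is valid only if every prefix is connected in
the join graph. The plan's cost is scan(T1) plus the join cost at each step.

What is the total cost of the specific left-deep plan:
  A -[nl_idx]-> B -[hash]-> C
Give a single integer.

10240

step 1: scan A: cost=400, card=400
step 2: join B via nl_idx
    card(P join B) = 400*120/(25) = 1920
    cost = 400 + 400*7 + 1920 = 5120
step 3: join C via hash
    card(P join C) = 1920*200/(24*2) = 8000
    cost = 5120 + 2*200*8 + 1920 = 10240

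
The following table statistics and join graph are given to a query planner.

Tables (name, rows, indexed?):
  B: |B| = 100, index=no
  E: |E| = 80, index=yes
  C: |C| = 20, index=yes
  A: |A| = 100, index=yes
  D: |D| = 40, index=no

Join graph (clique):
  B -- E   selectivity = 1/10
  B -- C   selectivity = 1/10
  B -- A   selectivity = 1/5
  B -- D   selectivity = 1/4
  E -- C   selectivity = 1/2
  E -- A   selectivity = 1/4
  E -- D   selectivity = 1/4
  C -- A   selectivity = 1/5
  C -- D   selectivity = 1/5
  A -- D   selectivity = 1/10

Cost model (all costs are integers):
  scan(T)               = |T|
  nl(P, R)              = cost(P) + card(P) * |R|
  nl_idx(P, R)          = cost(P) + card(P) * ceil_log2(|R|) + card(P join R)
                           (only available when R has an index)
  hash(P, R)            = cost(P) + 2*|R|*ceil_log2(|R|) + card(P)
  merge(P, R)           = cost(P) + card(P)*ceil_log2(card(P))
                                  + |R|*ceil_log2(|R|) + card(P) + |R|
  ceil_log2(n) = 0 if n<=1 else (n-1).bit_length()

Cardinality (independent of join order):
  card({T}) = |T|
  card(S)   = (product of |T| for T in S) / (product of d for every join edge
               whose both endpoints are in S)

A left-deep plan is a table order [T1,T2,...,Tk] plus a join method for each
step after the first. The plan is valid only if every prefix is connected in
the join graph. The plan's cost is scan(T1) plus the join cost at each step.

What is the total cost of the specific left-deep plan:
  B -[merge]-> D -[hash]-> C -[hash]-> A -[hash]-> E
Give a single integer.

step 1: scan B: cost=100, card=100
step 2: join D via merge
    card(P join D) = 100*40/(4) = 1000
    cost = 100 + 100*7 + 40*6 + 100 + 40 = 1180
step 3: join C via hash
    card(P join C) = 1000*20/(10*5) = 400
    cost = 1180 + 2*20*5 + 1000 = 2380
step 4: join A via hash
    card(P join A) = 400*100/(5*5*10) = 160
    cost = 2380 + 2*100*7 + 400 = 4180
step 5: join E via hash
    card(P join E) = 160*80/(10*2*4*4) = 40
    cost = 4180 + 2*80*7 + 160 = 5460

5460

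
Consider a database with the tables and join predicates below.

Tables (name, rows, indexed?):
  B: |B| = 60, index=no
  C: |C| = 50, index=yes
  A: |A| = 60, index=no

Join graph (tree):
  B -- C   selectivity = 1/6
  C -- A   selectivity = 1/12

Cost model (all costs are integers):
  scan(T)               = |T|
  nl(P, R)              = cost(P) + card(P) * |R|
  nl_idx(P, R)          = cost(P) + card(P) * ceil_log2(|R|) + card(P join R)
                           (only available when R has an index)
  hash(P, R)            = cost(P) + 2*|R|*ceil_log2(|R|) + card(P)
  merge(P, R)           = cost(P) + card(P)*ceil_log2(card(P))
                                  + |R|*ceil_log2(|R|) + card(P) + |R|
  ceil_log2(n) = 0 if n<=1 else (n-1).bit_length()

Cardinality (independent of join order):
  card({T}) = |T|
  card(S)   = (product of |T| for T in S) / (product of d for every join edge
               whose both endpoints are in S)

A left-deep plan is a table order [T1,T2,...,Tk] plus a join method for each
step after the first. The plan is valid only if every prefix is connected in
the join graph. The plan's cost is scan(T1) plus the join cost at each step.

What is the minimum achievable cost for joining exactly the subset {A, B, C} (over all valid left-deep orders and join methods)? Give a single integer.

1640

Selinger DP over subsets of {A,B,C}:
  {B}: scan cost=60, card=60
  {C}: scan cost=50, card=50
  {A}: scan cost=60, card=60
  {BC}: card=500; try (C,hash)→720, (B,hash)→820, (B,merge)→820, (C,merge)→830, (C,nl_idx)→920, (B,nl)→3050 …(+1); best=720 via (C,hash)
  {AC}: card=250; try (C,nl_idx)→670, (C,hash)→720, (A,hash)→820, (A,merge)→820, (C,merge)→830, (A,nl)→3050 …(+1); best=670 via (C,nl_idx)
  {ABC}: card=2500; try (B,hash)→1640, (A,hash)→1940, (B,merge)→3340, (A,merge)→6140, (B,nl)→15670, (A,nl)→30720; best=1640 via (B,hash)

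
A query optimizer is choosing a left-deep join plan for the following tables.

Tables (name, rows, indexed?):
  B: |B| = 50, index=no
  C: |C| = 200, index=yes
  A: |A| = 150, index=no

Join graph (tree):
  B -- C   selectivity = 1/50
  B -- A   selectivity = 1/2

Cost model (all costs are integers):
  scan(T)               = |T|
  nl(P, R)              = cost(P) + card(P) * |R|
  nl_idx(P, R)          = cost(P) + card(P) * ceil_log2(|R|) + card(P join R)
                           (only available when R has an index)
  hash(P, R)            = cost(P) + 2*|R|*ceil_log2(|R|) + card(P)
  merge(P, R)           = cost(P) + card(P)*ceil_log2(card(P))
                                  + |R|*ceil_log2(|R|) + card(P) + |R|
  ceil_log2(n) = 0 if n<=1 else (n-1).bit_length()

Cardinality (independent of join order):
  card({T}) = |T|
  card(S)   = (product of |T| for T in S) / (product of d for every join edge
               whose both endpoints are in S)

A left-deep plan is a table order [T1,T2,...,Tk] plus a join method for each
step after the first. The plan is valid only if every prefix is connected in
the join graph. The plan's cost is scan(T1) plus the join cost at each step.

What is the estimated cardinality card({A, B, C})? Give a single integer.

Tables in S: A(150), B(50), C(200)
Edges inside S: B-C(d=50), B-A(d=2)
numerator = 150 * 50 * 200 = 1500000
denominator = 50 * 2 = 100
card(S) = 1500000 / 100 = 15000

15000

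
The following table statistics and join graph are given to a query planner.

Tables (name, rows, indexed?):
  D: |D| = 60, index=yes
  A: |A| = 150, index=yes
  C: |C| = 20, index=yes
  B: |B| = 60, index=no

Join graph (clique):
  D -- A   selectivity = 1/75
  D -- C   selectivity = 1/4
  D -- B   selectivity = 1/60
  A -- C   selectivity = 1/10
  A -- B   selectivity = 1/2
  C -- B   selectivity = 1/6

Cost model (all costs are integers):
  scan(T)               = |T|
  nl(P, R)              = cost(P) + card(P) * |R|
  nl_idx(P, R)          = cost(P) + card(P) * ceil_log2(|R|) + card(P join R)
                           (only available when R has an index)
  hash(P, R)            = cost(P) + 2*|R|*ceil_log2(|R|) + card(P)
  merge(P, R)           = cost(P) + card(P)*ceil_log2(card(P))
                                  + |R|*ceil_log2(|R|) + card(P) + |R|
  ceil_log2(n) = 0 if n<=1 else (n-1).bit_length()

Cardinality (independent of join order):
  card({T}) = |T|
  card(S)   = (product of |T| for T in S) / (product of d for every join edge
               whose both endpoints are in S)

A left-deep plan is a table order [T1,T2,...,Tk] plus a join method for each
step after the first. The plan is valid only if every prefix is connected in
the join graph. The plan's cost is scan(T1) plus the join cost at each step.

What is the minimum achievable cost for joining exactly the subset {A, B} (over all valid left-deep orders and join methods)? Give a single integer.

Selinger DP over subsets of {A,B}:
  {A}: scan cost=150, card=150
  {B}: scan cost=60, card=60
  {AB}: card=4500; try (B,hash)→1020, (A,merge)→1830, (B,merge)→1920, (A,hash)→2520, (A,nl_idx)→5040, (A,nl)→9060 …(+1); best=1020 via (B,hash)

1020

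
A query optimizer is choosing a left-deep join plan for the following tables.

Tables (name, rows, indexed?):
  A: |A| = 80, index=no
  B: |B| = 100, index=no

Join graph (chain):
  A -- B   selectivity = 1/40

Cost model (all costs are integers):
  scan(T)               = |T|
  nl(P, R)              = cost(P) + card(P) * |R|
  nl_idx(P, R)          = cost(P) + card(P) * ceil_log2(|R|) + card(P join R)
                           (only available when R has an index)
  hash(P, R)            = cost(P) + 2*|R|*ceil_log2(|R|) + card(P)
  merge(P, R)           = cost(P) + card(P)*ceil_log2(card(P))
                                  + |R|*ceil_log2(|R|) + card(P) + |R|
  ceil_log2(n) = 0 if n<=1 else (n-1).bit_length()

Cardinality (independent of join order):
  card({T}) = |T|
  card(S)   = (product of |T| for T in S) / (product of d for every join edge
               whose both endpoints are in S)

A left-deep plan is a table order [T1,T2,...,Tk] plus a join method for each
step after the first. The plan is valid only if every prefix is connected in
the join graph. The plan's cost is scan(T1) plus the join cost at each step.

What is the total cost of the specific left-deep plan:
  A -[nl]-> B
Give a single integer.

8080

step 1: scan A: cost=80, card=80
step 2: join B via nl
    card(P join B) = 80*100/(40) = 200
    cost = 80 + 80*100 = 8080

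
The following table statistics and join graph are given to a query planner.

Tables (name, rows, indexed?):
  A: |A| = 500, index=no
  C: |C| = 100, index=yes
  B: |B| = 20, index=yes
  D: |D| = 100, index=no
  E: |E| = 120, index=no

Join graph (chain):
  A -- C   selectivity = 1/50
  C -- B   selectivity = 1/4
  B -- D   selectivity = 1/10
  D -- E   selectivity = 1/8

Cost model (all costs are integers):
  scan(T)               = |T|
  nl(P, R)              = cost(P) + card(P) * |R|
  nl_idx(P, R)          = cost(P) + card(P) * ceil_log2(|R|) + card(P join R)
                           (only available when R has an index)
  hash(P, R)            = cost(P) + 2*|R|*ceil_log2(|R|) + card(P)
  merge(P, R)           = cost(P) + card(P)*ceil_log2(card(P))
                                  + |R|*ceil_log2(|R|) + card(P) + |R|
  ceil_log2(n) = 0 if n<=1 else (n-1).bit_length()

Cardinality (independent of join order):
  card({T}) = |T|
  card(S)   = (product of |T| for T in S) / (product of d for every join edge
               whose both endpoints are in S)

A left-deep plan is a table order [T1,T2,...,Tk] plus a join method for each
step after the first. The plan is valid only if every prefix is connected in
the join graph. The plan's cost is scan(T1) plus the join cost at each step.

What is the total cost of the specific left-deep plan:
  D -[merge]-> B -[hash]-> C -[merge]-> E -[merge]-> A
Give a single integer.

step 1: scan D: cost=100, card=100
step 2: join B via merge
    card(P join B) = 100*20/(10) = 200
    cost = 100 + 100*7 + 20*5 + 100 + 20 = 1020
step 3: join C via hash
    card(P join C) = 200*100/(4) = 5000
    cost = 1020 + 2*100*7 + 200 = 2620
step 4: join E via merge
    card(P join E) = 5000*120/(8) = 75000
    cost = 2620 + 5000*13 + 120*7 + 5000 + 120 = 73580
step 5: join A via merge
    card(P join A) = 75000*500/(50) = 750000
    cost = 73580 + 75000*17 + 500*9 + 75000 + 500 = 1428580

1428580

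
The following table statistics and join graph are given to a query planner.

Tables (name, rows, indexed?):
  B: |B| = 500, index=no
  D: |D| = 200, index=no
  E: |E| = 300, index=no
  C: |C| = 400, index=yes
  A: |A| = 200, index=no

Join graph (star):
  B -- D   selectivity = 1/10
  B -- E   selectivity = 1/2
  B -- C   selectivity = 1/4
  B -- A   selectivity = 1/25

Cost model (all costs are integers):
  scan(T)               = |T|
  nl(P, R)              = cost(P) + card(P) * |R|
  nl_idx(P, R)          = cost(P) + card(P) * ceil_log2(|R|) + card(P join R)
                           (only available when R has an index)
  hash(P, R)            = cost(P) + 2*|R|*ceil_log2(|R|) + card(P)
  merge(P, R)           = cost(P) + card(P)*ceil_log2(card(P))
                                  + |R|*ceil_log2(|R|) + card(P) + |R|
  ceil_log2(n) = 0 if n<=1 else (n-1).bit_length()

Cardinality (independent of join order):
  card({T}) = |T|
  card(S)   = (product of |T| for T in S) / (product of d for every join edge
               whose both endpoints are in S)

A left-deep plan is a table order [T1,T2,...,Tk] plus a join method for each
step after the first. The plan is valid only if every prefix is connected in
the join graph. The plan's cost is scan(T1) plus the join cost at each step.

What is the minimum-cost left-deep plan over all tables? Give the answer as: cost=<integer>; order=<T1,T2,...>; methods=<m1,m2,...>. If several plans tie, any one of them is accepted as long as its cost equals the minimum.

cost=8104000; order=B,A,D,C,E; methods=hash,hash,hash,hash

Selinger DP (subsets sized 1..n):
  {B}: scan cost=500, card=500
  {D}: scan cost=200, card=200
  {E}: scan cost=300, card=300
  {C}: scan cost=400, card=400
  {A}: scan cost=200, card=200
  {BD}: card=10000; try (D,hash)→4200, (B,merge)→7000, (D,merge)→7300, (B,hash)→9400, (B,nl)→100200, (D,nl)→100500; best=4200 via (D,hash)
  {BE}: card=75000; try (E,hash)→6400, (B,merge)→8300, (E,merge)→8500, (B,hash)→9600, (B,nl)→150300, (E,nl)→150500; best=6400 via (E,hash)
  {BC}: card=50000; try (C,hash)→8200, (B,merge)→9400, (C,merge)→9500, (B,hash)→9800, (C,nl_idx)→55000, (B,nl)→200400 …(+1); best=8200 via (C,hash)
  {AB}: card=4000; try (A,hash)→4200, (B,merge)→7000, (A,merge)→7300, (B,hash)→9400, (B,nl)→100200, (A,nl)→100500; best=4200 via (A,hash)
  {BDE}: card=1500000; try (E,hash)→19600, (D,hash)→84600, (E,merge)→157200, (D,merge)→1358200, (E,nl)→3004200, (D,nl)→15006400; best=19600 via (E,hash)
  {BCD}: card=1000000; try (C,hash)→21400, (D,hash)→61400, (C,merge)→158200, (D,merge)→860000, (C,nl_idx)→1094200, (C,nl)→4004200 …(+1); best=21400 via (C,hash)
  {ABD}: card=80000; try (D,hash)→11400, (A,hash)→17400, (D,merge)→58000, (A,merge)→156000, (D,nl)→804200, (A,nl)→2004200; best=11400 via (D,hash)
  {BCE}: card=7500000; try (E,hash)→63600, (C,hash)→88600, (E,merge)→861200, (C,merge)→1360400, (C,nl_idx)→8181400, (E,nl)→15008200 …(+1); best=63600 via (E,hash)
  {ABE}: card=600000; try (E,hash)→13600, (E,merge)→59200, (A,hash)→84600, (E,nl)→1204200, (A,merge)→1358200, (A,nl)→15006400; best=13600 via (E,hash)
  {ABC}: card=400000; try (C,hash)→15400, (C,merge)→60200, (A,hash)→61400, (C,nl_idx)→440200, (A,merge)→860000, (C,nl)→1604200 …(+1); best=15400 via (C,hash)
  {BCDE}: card=150000000; try (E,hash)→1026800, (C,hash)→1526800, (D,hash)→7566800, (E,merge)→21024400, (C,merge)→33023600, (C,nl_idx)→163519600 …(+4); best=1026800 via (E,hash)
  {ABDE}: card=12000000; try (E,hash)→96800, (D,hash)→616800, (E,merge)→1454400, (A,hash)→1522800, (D,merge)→12615400, (E,nl)→24011400 …(+3); best=96800 via (E,hash)
  {ABCD}: card=8000000; try (C,hash)→98600, (D,hash)→418600, (A,hash)→1024600, (C,merge)→1455400, (D,merge)→8017200, (C,nl_idx)→8731400 …(+4); best=98600 via (C,hash)
  {ABCE}: card=60000000; try (E,hash)→420800, (C,hash)→620800, (A,hash)→7566800, (E,merge)→8018400, (C,merge)→12617600, (C,nl_idx)→65413600 …(+4); best=420800 via (E,hash)
  {ABCDE}: card=1200000000; try (E,hash)→8104000, (C,hash)→12104000, (D,hash)→60424000, (A,hash)→151030000, (E,merge)→192101600, (C,merge)→300100800 …(+7); best=8104000 via (E,hash)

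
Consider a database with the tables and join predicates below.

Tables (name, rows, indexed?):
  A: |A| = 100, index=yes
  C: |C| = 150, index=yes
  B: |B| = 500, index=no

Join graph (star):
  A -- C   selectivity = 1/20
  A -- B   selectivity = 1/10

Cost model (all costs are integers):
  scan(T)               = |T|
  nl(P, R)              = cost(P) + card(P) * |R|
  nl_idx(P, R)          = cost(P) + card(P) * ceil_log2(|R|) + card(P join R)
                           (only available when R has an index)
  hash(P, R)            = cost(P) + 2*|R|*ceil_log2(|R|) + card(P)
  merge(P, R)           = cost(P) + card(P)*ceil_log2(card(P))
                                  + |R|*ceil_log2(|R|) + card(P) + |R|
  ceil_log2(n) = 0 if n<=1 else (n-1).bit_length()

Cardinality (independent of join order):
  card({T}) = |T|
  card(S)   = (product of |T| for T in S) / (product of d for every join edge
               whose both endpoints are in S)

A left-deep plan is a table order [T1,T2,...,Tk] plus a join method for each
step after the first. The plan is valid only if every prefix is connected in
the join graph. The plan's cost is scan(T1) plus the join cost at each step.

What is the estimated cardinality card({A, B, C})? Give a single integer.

Tables in S: A(100), B(500), C(150)
Edges inside S: A-C(d=20), A-B(d=10)
numerator = 100 * 500 * 150 = 7500000
denominator = 20 * 10 = 200
card(S) = 7500000 / 200 = 37500

37500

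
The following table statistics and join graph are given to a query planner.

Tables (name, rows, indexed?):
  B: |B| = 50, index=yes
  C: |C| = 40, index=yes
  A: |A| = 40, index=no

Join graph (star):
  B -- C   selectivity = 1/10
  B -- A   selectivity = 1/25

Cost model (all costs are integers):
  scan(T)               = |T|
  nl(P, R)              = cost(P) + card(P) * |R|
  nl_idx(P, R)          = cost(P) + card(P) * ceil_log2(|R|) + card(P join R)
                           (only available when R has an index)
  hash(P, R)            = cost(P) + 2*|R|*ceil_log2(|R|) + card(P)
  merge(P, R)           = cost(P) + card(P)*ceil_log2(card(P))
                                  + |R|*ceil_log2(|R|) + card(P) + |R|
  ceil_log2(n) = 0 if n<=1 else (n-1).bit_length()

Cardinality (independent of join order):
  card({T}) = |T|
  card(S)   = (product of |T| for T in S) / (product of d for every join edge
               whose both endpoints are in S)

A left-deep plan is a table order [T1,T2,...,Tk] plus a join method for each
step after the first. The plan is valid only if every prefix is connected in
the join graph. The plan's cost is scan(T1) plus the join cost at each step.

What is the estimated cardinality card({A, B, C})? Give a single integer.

Tables in S: A(40), B(50), C(40)
Edges inside S: B-C(d=10), B-A(d=25)
numerator = 40 * 50 * 40 = 80000
denominator = 10 * 25 = 250
card(S) = 80000 / 250 = 320

320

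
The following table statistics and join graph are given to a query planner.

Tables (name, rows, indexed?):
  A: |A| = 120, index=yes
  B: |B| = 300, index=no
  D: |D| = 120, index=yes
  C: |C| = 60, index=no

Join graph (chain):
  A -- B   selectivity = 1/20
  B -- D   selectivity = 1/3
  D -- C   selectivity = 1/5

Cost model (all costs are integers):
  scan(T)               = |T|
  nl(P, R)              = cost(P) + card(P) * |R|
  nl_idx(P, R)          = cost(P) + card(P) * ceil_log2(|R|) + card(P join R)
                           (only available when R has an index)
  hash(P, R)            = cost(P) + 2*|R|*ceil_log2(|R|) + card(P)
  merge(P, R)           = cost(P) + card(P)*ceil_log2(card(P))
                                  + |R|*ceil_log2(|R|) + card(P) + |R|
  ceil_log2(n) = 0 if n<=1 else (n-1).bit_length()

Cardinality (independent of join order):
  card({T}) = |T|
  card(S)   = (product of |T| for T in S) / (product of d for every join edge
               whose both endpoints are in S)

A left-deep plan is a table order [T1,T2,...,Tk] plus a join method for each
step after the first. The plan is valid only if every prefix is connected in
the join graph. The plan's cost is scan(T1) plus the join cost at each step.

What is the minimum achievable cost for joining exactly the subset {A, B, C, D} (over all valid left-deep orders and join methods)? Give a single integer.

78480

Selinger DP over subsets of {A,B,C,D}:
  {A}: scan cost=120, card=120
  {B}: scan cost=300, card=300
  {D}: scan cost=120, card=120
  {C}: scan cost=60, card=60
  {AB}: card=1800; try (A,hash)→2280, (B,merge)→4080, (A,nl_idx)→4200, (A,merge)→4260, (B,hash)→5640, (B,nl)→36120 …(+1); best=2280 via (A,hash)
  {BD}: card=12000; try (D,hash)→2280, (B,merge)→4080, (D,merge)→4260, (B,hash)→5640, (D,nl_idx)→14400, (B,nl)→36120 …(+1); best=2280 via (D,hash)
  {CD}: card=1440; try (C,hash)→960, (D,merge)→1440, (C,merge)→1500, (D,hash)→1800, (D,nl_idx)→1920, (D,nl)→7260 …(+1); best=960 via (C,hash)
  {ABD}: card=72000; try (D,hash)→5760, (A,hash)→15960, (D,merge)→24840, (D,nl_idx)→86880, (A,nl_idx)→158280, (A,merge)→183240 …(+2); best=5760 via (D,hash)
  {BCD}: card=144000; try (B,hash)→7800, (C,hash)→15000, (B,merge)→21240, (C,merge)→182700, (B,nl)→432960, (C,nl)→722280; best=7800 via (B,hash)
  {ABCD}: card=864000; try (C,hash)→78480, (A,hash)→153480, (C,merge)→1302180, (A,nl_idx)→1879800, (A,merge)→2744760, (C,nl)→4325760 …(+1); best=78480 via (C,hash)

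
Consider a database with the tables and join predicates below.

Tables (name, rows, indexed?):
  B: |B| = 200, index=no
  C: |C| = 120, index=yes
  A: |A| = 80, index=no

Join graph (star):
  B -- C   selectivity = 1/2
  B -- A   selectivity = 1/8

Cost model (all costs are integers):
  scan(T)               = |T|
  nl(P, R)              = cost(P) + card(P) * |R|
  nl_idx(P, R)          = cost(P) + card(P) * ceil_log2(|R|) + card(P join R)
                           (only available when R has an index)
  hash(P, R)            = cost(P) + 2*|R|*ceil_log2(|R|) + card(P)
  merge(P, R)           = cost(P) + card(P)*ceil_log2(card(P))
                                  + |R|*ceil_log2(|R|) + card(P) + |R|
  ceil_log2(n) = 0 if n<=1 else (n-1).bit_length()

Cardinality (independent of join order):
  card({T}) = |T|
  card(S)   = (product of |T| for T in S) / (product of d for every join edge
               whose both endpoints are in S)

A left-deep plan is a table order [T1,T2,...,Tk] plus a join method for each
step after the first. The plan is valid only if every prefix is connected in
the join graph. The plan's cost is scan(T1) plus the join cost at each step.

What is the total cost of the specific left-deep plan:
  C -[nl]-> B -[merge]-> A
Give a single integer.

204760

step 1: scan C: cost=120, card=120
step 2: join B via nl
    card(P join B) = 120*200/(2) = 12000
    cost = 120 + 120*200 = 24120
step 3: join A via merge
    card(P join A) = 12000*80/(8) = 120000
    cost = 24120 + 12000*14 + 80*7 + 12000 + 80 = 204760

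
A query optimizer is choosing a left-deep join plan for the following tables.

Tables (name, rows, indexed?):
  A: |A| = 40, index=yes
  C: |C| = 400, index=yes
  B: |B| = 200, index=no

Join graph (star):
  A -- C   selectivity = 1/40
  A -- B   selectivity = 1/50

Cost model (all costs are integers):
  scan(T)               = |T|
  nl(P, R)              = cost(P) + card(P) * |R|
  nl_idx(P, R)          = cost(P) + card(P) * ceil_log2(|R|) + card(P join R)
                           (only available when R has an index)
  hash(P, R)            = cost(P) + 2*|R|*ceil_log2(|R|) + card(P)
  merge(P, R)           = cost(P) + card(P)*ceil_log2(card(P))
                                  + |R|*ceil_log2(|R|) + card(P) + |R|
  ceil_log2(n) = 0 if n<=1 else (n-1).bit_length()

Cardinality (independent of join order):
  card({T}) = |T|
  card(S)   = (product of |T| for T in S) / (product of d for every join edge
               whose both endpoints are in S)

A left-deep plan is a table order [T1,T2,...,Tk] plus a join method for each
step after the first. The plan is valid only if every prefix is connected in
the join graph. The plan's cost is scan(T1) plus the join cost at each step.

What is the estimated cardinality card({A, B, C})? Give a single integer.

1600

Tables in S: A(40), B(200), C(400)
Edges inside S: A-C(d=40), A-B(d=50)
numerator = 40 * 200 * 400 = 3200000
denominator = 40 * 50 = 2000
card(S) = 3200000 / 2000 = 1600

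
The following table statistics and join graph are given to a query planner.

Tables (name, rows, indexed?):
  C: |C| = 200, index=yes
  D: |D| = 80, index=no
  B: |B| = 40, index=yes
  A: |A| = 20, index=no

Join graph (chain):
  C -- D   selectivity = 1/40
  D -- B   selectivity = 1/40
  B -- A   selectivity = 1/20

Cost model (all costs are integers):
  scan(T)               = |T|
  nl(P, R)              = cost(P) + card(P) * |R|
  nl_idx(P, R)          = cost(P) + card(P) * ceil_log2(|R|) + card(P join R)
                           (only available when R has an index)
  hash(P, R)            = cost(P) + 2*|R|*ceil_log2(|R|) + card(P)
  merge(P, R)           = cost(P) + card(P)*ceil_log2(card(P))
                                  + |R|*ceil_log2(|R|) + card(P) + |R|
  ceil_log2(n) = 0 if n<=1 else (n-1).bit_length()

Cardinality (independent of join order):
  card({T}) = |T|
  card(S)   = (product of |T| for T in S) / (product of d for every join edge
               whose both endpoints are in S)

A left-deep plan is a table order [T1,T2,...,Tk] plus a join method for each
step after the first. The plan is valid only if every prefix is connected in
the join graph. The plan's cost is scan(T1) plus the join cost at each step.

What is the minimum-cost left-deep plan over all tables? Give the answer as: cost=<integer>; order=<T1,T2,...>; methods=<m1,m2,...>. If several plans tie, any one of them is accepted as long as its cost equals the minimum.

Selinger DP (subsets sized 1..n):
  {C}: scan cost=200, card=200
  {D}: scan cost=80, card=80
  {B}: scan cost=40, card=40
  {A}: scan cost=20, card=20
  {CD}: card=400; try (C,nl_idx)→1120, (D,hash)→1520, (C,merge)→2520, (D,merge)→2640, (C,hash)→3360, (C,nl)→16080 …(+1); best=1120 via (C,nl_idx)
  {BD}: card=80; try (B,hash)→640, (B,nl_idx)→640, (D,merge)→960, (B,merge)→1000, (D,hash)→1200, (D,nl)→3240 …(+1); best=640 via (B,hash)
  {AB}: card=40; try (B,nl_idx)→180, (A,hash)→280, (B,merge)→420, (A,merge)→440, (B,hash)→520, (B,nl)→820 …(+1); best=180 via (B,nl_idx)
  {BCD}: card=400; try (C,nl_idx)→1680, (B,hash)→2000, (C,merge)→3080, (C,hash)→3920, (B,nl_idx)→3920, (B,merge)→5400 …(+2); best=1680 via (C,nl_idx)
  {ABD}: card=80; try (A,hash)→920, (D,merge)→1100, (D,hash)→1340, (A,merge)→1400, (A,nl)→2240, (D,nl)→3380; best=920 via (A,hash)
  {ABCD}: card=400; try (C,nl_idx)→1960, (A,hash)→2280, (C,merge)→3360, (C,hash)→4200, (A,merge)→5800, (A,nl)→9680 …(+1); best=1960 via (C,nl_idx)

cost=1960; order=D,B,A,C; methods=hash,hash,nl_idx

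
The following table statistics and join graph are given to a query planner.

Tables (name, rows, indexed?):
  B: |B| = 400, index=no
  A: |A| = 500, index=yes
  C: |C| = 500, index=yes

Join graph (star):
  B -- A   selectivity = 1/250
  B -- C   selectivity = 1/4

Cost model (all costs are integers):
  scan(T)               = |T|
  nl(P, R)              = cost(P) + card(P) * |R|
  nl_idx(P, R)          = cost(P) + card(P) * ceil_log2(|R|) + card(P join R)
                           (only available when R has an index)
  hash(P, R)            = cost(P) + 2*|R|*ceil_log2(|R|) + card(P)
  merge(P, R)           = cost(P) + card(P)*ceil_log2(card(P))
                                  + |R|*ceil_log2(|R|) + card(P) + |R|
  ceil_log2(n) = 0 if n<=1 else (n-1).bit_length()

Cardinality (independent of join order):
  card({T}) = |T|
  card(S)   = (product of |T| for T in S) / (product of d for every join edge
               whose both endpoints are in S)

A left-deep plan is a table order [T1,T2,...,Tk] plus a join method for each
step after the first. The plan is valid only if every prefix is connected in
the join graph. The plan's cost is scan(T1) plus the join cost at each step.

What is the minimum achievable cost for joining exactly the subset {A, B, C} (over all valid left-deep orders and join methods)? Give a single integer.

14600

Selinger DP over subsets of {A,B,C}:
  {B}: scan cost=400, card=400
  {A}: scan cost=500, card=500
  {C}: scan cost=500, card=500
  {AB}: card=800; try (A,nl_idx)→4800, (B,hash)→8200, (A,merge)→9400, (B,merge)→9500, (A,hash)→9800, (A,nl)→200400 …(+1); best=4800 via (A,nl_idx)
  {BC}: card=50000; try (B,hash)→8200, (C,merge)→9400, (B,merge)→9500, (C,hash)→9800, (C,nl_idx)→54000, (C,nl)→200400 …(+1); best=8200 via (B,hash)
  {ABC}: card=100000; try (C,hash)→14600, (C,merge)→18600, (A,hash)→67200, (C,nl_idx)→112000, (C,nl)→404800, (A,nl_idx)→558200 …(+2); best=14600 via (C,hash)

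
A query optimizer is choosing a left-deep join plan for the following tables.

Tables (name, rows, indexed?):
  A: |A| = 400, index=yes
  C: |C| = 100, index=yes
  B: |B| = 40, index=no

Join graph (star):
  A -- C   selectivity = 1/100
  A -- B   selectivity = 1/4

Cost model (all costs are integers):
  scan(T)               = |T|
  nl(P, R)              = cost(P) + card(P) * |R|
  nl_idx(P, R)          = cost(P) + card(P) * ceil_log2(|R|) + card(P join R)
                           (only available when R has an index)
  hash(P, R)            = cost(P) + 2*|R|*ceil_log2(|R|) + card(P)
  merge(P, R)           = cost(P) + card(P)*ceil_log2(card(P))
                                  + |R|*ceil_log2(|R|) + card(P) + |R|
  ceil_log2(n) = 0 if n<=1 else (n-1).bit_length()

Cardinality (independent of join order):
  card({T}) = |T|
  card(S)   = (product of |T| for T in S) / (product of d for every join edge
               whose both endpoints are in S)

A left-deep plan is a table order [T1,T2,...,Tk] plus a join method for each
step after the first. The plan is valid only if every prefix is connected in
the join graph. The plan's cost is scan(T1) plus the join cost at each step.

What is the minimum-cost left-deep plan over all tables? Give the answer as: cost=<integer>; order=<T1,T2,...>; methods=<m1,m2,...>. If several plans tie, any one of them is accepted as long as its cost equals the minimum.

Selinger DP (subsets sized 1..n):
  {A}: scan cost=400, card=400
  {C}: scan cost=100, card=100
  {B}: scan cost=40, card=40
  {AC}: card=400; try (A,nl_idx)→1400, (C,hash)→2200, (C,nl_idx)→3600, (A,merge)→4900, (C,merge)→5200, (A,hash)→7400 …(+2); best=1400 via (A,nl_idx)
  {AB}: card=4000; try (B,hash)→1280, (A,merge)→4320, (A,nl_idx)→4400, (B,merge)→4680, (A,hash)→7280, (A,nl)→16040 …(+1); best=1280 via (B,hash)
  {ABC}: card=4000; try (B,hash)→2280, (B,merge)→5680, (C,hash)→6680, (B,nl)→17400, (C,nl_idx)→33280, (C,merge)→54080 …(+1); best=2280 via (B,hash)

cost=2280; order=C,A,B; methods=nl_idx,hash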